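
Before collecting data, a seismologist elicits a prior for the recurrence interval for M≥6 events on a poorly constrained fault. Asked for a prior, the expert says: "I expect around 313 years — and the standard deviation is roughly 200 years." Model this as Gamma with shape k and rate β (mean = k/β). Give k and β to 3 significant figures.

For Gamma(k, rate β): mean = k/β, variance = k/β², so CV = 1/√k.
CV = SD/mean = 200/313 = 0.639, hence k = 1/CV² = 2.45.
Then β = k/mean = 2.45/313 = 0.00783.

k ≈ 2.45, β ≈ 0.00783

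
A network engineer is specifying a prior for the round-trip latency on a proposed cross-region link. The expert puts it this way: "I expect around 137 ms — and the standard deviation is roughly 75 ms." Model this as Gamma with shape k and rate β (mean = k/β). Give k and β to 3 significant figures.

k ≈ 3.34, β ≈ 0.0244

For Gamma(k, rate β): mean = k/β, variance = k/β², so CV = 1/√k.
CV = SD/mean = 75/137 = 0.5474, hence k = 1/CV² = 3.34.
Then β = k/mean = 3.34/137 = 0.0244.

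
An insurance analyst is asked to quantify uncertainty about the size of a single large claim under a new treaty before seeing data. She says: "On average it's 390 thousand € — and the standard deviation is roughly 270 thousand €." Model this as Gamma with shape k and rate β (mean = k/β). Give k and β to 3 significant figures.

k ≈ 2.09, β ≈ 0.00535

For Gamma(k, rate β): mean = k/β, variance = k/β², so CV = 1/√k.
CV = SD/mean = 270/390 = 0.6923, hence k = 1/CV² = 2.09.
Then β = k/mean = 2.09/390 = 0.00535.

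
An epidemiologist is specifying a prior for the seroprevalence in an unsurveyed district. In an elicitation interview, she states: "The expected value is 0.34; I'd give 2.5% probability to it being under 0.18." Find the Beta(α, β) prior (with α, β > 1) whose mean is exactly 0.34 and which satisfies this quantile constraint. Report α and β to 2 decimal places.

With mean 0.34 fixed, write α = 0.34s, β = 0.66s where s = α+β.
Need P(θ < 0.18) = 0.025 under Beta(0.34s, 0.66s). Normal approximation: (q−m)/√(m(1−m)/s) ≈ z_{0.025} = -1.96, so s ≈ 0.34·0.66·(-1.96)²/(0.18−0.34)² = 33.7.
At s = 33.7: P(θ<0.18) ≈ 0.015. Adjusting to match 0.025 gives s ≈ 27.99.
So α = 0.34·27.99 ≈ 9.52, β = 0.66·27.99 ≈ 18.47.

α ≈ 9.52, β ≈ 18.47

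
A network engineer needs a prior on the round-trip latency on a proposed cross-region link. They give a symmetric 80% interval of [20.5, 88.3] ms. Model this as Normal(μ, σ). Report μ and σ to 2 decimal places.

A symmetric 80% interval runs μ ± z·σ with z = 1.282.
Half-width = 33.9, so σ = 33.9/1.282 = 26.45.
μ is the interval midpoint, 54.40.

μ = 54.40, σ = 26.45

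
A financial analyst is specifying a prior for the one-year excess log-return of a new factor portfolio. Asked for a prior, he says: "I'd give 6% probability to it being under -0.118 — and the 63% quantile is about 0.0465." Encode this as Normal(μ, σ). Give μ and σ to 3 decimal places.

For Normal(μ,σ), the p-quantile is μ + z_p·σ. Here z_{0.06} = -1.555, z_{0.63} = 0.3319.
So -0.118 = μ − 1.555σ and 0.0465 = μ + 0.3319σ.
Subtracting: σ = (0.0465 − -0.118)/(0.3319 − (-1.555)) = 0.087.
Then μ = -0.118 − (-1.555)·0.087 = 0.018.

μ = 0.018, σ = 0.087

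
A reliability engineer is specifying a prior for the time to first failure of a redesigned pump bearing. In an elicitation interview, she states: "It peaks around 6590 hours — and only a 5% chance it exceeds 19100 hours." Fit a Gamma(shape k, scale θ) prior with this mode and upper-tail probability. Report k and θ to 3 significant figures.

k ≈ 3.35, θ ≈ 2800

Gamma(k,θ) with k>1 has mode (k−1)θ, so θ = 6590/(k−1).
Need P(X < 19100) = 0.95 with θ tied to k this way. Start at k = 2, θ = 6590: P(X<19100) ≈ 0.785.
Too low — raise k to concentrate. Iterating converges to k ≈ 3.35.
Then θ = 6590/(3.35−1) ≈ 2800.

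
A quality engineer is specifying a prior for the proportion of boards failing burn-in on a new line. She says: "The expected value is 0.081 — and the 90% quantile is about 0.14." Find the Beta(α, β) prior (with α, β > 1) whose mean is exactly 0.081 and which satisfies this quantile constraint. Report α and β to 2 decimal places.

α ≈ 3.10, β ≈ 35.21

With mean 0.081 fixed, write α = 0.081s, β = 0.919s where s = α+β.
Need P(θ < 0.14) = 0.9 under Beta(0.081s, 0.919s). Normal approximation: (q−m)/√(m(1−m)/s) ≈ z_{0.9} = 1.28, so s ≈ 0.081·0.919·(1.28)²/(0.14−0.081)² = 35.1.
At s = 35.1: P(θ<0.14) ≈ 0.893. Adjusting to match 0.9 gives s ≈ 38.31.
So α = 0.081·38.31 ≈ 3.10, β = 0.919·38.31 ≈ 35.21.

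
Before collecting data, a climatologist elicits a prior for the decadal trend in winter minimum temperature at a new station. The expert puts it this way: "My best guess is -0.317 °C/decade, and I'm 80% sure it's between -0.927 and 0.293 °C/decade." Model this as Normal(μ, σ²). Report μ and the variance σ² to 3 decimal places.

A symmetric 80% interval runs μ ± z·σ with z = 1.282.
Half-width = 0.61, so σ = 0.61/1.282 = 0.4760 and σ² = 0.227.
μ is the stated best guess, -0.317.

μ = -0.317, σ² = 0.227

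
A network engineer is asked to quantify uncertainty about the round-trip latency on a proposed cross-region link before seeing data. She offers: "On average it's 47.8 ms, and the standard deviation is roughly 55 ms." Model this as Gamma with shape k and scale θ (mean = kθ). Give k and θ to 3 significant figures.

For Gamma(k, scale θ): mean = kθ, variance = kθ², so CV = 1/√k.
CV = SD/mean = 55/47.8 = 1.151, hence k = 1/CV² = 0.755.
Then θ = mean/k = 47.8/0.755 = 63.3.

k ≈ 0.755, θ ≈ 63.3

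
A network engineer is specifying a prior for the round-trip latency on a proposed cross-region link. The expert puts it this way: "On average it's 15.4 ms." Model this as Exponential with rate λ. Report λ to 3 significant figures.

Exponential mean = 1/λ, so λ = 1/15.4 = 0.0649.

λ ≈ 0.0649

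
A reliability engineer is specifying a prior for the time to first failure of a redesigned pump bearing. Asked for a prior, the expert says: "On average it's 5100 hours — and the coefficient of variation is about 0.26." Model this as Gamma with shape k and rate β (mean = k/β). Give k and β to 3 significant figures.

k ≈ 14.8, β ≈ 0.0029

For Gamma(k, rate β): mean = k/β, variance = k/β², so CV = 1/√k.
CV = 0.26, hence k = 1/CV² = 14.8.
Then β = k/mean = 14.8/5100 = 0.0029.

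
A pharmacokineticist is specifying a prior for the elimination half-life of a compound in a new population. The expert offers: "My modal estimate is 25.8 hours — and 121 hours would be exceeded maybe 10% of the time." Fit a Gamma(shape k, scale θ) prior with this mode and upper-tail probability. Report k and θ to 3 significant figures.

k ≈ 1.75, θ ≈ 34.5

Gamma(k,θ) with k>1 has mode (k−1)θ, so θ = 25.8/(k−1).
Need P(X < 121) = 0.9 with θ tied to k this way. Start at k = 2, θ = 25.8: P(X<121) ≈ 0.948.
Too high — lower k to spread out. Iterating converges to k ≈ 1.75.
Then θ = 25.8/(1.75−1) ≈ 34.5.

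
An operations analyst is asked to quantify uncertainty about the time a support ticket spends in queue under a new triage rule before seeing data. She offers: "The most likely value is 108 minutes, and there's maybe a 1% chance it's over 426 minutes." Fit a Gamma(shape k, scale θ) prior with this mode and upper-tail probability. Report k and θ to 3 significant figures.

k ≈ 3.23, θ ≈ 48.5

Gamma(k,θ) with k>1 has mode (k−1)θ, so θ = 108/(k−1).
Need P(X < 426) = 0.99 with θ tied to k this way. Start at k = 2, θ = 108: P(X<426) ≈ 0.904.
Too low — raise k to concentrate. Iterating converges to k ≈ 3.23.
Then θ = 108/(3.23−1) ≈ 48.5.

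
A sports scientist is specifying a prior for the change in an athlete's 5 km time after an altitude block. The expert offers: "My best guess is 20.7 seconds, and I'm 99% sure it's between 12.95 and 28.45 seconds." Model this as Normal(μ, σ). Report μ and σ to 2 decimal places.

μ = 20.70, σ = 3.01

A symmetric 99% interval runs μ ± z·σ with z = 2.576.
Half-width = 7.75, so σ = 7.75/2.576 = 3.01.
μ is the stated best guess, 20.70.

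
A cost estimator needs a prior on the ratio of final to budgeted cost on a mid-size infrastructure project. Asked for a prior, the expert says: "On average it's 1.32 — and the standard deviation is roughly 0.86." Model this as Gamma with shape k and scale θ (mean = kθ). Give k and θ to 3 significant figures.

For Gamma(k, scale θ): mean = kθ, variance = kθ², so CV = 1/√k.
CV = SD/mean = 0.86/1.32 = 0.6515, hence k = 1/CV² = 2.36.
Then θ = mean/k = 1.32/2.36 = 0.56.

k ≈ 2.36, θ ≈ 0.56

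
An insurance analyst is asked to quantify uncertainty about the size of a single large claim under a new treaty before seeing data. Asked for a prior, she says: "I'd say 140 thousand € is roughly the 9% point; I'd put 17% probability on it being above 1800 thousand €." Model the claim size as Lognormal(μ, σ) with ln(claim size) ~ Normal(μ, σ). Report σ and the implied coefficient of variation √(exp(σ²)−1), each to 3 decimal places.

If T ~ Lognormal(μ,σ) then ln T ~ Normal(μ,σ), so the p-quantile of ln T is μ + z_p·σ.
ln(140) = 4.942 and ln(1800) = 7.496; z_{0.09} = -1.341, z_{0.83} = 0.9542.
σ = (7.496 − 4.942)/(0.9542 − (-1.341)) = 1.113.
μ = 4.942 − (-1.341)·1.113 = 6.434.
CV = √(exp(σ²)−1) = √(exp(1.2384)−1) = 1.565.

σ ≈ 1.113, CV ≈ 1.565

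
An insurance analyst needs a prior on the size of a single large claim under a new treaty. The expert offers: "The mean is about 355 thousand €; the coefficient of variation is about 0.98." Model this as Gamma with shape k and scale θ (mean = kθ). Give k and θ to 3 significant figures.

k ≈ 1.04, θ ≈ 341

For Gamma(k, scale θ): mean = kθ, variance = kθ², so CV = 1/√k.
CV = 0.98, hence k = 1/CV² = 1.04.
Then θ = mean/k = 355/1.04 = 341.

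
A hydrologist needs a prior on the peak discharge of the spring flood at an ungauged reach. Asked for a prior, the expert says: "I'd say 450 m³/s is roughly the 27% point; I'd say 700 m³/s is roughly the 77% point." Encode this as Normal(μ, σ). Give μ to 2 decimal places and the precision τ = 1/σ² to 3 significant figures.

μ = 563.34, τ = 2.92e-05

For Normal(μ,σ), the p-quantile is μ + z_p·σ. Here z_{0.27} = -0.6128, z_{0.77} = 0.7388.
So 450 = μ − 0.6128σ and 700 = μ + 0.7388σ.
Subtracting: σ = (700 − 450)/(0.7388 − (-0.6128)) = 184.96.
Then μ = 450 − (-0.6128)·184.96 = 563.34.
Precision τ = 1/σ² = 1/185² = 2.92e-05.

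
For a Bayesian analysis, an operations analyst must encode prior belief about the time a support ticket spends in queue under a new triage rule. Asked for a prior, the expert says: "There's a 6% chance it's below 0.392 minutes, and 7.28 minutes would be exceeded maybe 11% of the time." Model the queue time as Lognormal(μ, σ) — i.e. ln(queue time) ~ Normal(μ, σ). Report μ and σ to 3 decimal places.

If T ~ Lognormal(μ,σ) then ln T ~ Normal(μ,σ), so the p-quantile of ln T is μ + z_p·σ.
ln(0.392) = -0.9365 and ln(7.28) = 1.985; z_{0.06} = -1.555, z_{0.89} = 1.227.
σ = (1.985 − -0.9365)/(1.227 − (-1.555)) = 1.050.
μ = -0.9365 − (-1.555)·1.050 = 0.697.

μ ≈ 0.697, σ ≈ 1.050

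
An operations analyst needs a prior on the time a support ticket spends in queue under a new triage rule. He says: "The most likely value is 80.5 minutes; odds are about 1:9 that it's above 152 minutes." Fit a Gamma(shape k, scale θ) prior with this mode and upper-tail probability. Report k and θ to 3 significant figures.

k ≈ 5.73, θ ≈ 17

Gamma(k,θ) with k>1 has mode (k−1)θ, so θ = 80.5/(k−1).
Need P(X < 152) = 0.9 with θ tied to k this way. Start at k = 2, θ = 80.5: P(X<152) ≈ 0.563.
Too low — raise k to concentrate. Iterating converges to k ≈ 5.73.
Then θ = 80.5/(5.73−1) ≈ 17.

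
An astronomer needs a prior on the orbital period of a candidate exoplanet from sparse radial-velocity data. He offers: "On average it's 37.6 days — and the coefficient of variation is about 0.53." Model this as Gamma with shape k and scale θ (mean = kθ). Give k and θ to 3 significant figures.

k ≈ 3.56, θ ≈ 10.6

For Gamma(k, scale θ): mean = kθ, variance = kθ², so CV = 1/√k.
CV = 0.53, hence k = 1/CV² = 3.56.
Then θ = mean/k = 37.6/3.56 = 10.6.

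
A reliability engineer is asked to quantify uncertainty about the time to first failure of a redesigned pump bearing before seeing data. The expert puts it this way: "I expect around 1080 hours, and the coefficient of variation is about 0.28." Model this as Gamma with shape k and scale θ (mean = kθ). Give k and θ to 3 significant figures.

For Gamma(k, scale θ): mean = kθ, variance = kθ², so CV = 1/√k.
CV = 0.28, hence k = 1/CV² = 12.8.
Then θ = mean/k = 1080/12.8 = 84.7.

k ≈ 12.8, θ ≈ 84.7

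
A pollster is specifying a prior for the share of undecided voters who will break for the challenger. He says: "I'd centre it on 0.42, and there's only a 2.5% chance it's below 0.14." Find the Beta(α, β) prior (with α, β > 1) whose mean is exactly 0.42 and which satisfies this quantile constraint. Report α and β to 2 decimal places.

With mean 0.42 fixed, write α = 0.42s, β = 0.58s where s = α+β.
Need P(θ < 0.14) = 0.025 under Beta(0.42s, 0.58s). Normal approximation: (q−m)/√(m(1−m)/s) ≈ z_{0.025} = -1.96, so s ≈ 0.42·0.58·(-1.96)²/(0.14−0.42)² = 11.9.
At s = 11.9: P(θ<0.14) ≈ 0.011. Adjusting to match 0.025 gives s ≈ 9.02.
So α = 0.42·9.02 ≈ 3.79, β = 0.58·9.02 ≈ 5.23.

α ≈ 3.79, β ≈ 5.23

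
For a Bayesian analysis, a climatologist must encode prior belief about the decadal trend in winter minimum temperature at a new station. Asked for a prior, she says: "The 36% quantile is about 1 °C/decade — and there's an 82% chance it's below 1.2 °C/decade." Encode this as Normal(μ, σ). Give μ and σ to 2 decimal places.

The p-quantile of Normal(μ,σ) is μ + z_p·σ, with z_{0.36} = -0.3585 and z_{0.82} = 0.9154.
Eliminate σ: μ = (z₂·x₁ − z₁·x₂)/(z₂ − z₁) = (0.9154·1 − (-0.3585)·1.2)/1.274 = 1.06.
Then σ = (x₂ − x₁)/(z₂ − z₁) = (1.2 − 1)/1.274 = 0.16.

μ = 1.06, σ = 0.16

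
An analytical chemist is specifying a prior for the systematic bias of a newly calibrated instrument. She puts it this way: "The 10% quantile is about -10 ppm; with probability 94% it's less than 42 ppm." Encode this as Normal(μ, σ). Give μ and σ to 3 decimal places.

μ = 13.495, σ = 18.334

The p-quantile of Normal(μ,σ) is μ + z_p·σ, with z_{0.1} = -1.282 and z_{0.94} = 1.555.
Eliminate σ: μ = (z₂·x₁ − z₁·x₂)/(z₂ − z₁) = (1.555·-10 − (-1.282)·42)/2.836 = 13.495.
Then σ = (x₂ − x₁)/(z₂ − z₁) = (42 − -10)/2.836 = 18.334.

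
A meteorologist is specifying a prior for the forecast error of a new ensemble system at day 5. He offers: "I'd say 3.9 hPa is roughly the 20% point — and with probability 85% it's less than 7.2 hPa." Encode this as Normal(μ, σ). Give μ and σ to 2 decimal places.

The p-quantile of Normal(μ,σ) is μ + z_p·σ, with z_{0.2} = -0.8416 and z_{0.85} = 1.036.
Eliminate σ: μ = (z₂·x₁ − z₁·x₂)/(z₂ − z₁) = (1.036·3.9 − (-0.8416)·7.2)/1.878 = 5.38.
Then σ = (x₂ − x₁)/(z₂ − z₁) = (7.2 − 3.9)/1.878 = 1.76.

μ = 5.38, σ = 1.76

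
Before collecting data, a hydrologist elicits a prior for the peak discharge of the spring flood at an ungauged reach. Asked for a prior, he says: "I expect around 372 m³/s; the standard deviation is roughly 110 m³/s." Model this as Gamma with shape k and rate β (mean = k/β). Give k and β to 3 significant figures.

k ≈ 11.4, β ≈ 0.0307

For Gamma(k, rate β): mean = k/β, variance = k/β², so CV = 1/√k.
CV = SD/mean = 110/372 = 0.2957, hence k = 1/CV² = 11.4.
Then β = k/mean = 11.4/372 = 0.0307.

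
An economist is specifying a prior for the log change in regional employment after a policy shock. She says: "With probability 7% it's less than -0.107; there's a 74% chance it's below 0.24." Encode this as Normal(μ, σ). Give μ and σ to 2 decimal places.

μ = 0.13, σ = 0.16

For Normal(μ,σ), the p-quantile is μ + z_p·σ. Here z_{0.07} = -1.476, z_{0.74} = 0.6433.
So -0.107 = μ − 1.476σ and 0.24 = μ + 0.6433σ.
Subtracting: σ = (0.24 − -0.107)/(0.6433 − (-1.476)) = 0.16.
Then μ = -0.107 − (-1.476)·0.16 = 0.13.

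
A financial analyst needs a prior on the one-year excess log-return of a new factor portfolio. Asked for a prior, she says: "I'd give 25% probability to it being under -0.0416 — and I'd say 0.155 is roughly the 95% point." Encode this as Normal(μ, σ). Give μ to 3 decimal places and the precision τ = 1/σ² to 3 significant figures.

For Normal(μ,σ), the p-quantile is μ + z_p·σ. Here z_{0.25} = -0.6745, z_{0.95} = 1.645.
So -0.0416 = μ − 0.6745σ and 0.155 = μ + 1.645σ.
Subtracting: σ = (0.155 − -0.0416)/(1.645 − (-0.6745)) = 0.085.
Then μ = -0.0416 − (-0.6745)·0.085 = 0.016.
Precision τ = 1/σ² = 1/0.08477² = 139.

μ = 0.016, τ = 139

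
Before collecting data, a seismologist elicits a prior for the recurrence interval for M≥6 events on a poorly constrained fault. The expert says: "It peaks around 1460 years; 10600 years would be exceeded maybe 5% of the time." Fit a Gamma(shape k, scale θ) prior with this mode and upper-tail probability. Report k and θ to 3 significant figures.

Gamma(k,θ) with k>1 has mode (k−1)θ, so θ = 1460/(k−1).
Need P(X < 10600) = 0.95 with θ tied to k this way. Start at k = 2, θ = 1460: P(X<10600) ≈ 0.994.
Too high — lower k to spread out. Iterating converges to k ≈ 1.55.
Then θ = 1460/(1.55−1) ≈ 2650.

k ≈ 1.55, θ ≈ 2650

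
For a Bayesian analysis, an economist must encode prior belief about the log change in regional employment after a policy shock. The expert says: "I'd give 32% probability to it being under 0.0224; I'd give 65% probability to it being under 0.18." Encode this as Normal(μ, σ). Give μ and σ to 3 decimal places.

The p-quantile of Normal(μ,σ) is μ + z_p·σ, with z_{0.32} = -0.4677 and z_{0.65} = 0.3853.
Eliminate σ: μ = (z₂·x₁ − z₁·x₂)/(z₂ − z₁) = (0.3853·0.0224 − (-0.4677)·0.18)/0.853 = 0.109.
Then σ = (x₂ − x₁)/(z₂ − z₁) = (0.18 − 0.0224)/0.853 = 0.185.

μ = 0.109, σ = 0.185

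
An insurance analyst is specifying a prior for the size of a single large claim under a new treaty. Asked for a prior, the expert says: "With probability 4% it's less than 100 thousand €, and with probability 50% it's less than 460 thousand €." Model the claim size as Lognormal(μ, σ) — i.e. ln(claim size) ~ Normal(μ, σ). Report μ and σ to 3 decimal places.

μ ≈ 6.131, σ ≈ 0.872

If T ~ Lognormal(μ,σ) then ln T ~ Normal(μ,σ), so the p-quantile of ln T is μ + z_p·σ.
ln(100) = 4.605 and ln(460) = 6.131; z_{0.04} = -1.751, z_{0.5} = 0.
σ = (6.131 − 4.605)/(0 − (-1.751)) = 0.872.
μ = 4.605 − (-1.751)·0.872 = 6.131.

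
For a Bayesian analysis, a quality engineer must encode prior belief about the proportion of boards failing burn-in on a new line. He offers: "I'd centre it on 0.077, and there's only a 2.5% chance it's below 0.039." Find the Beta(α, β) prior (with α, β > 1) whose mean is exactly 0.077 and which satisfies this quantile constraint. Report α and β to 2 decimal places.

With mean 0.077 fixed, write α = 0.077s, β = 0.923s where s = α+β.
Need P(θ < 0.039) = 0.025 under Beta(0.077s, 0.923s). Normal approximation: (q−m)/√(m(1−m)/s) ≈ z_{0.025} = -1.96, so s ≈ 0.077·0.923·(-1.96)²/(0.039−0.077)² = 189.1.
At s = 189.1: P(θ<0.039) ≈ 0.010. Adjusting to match 0.025 gives s ≈ 139.75.
So α = 0.077·139.75 ≈ 10.76, β = 0.923·139.75 ≈ 128.99.

α ≈ 10.76, β ≈ 128.99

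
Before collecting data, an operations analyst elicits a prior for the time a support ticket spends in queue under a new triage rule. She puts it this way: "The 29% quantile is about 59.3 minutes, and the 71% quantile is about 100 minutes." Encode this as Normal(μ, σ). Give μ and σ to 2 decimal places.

μ = 79.65, σ = 36.77

For Normal(μ,σ), the p-quantile is μ + z_p·σ. Here z_{0.29} = -0.5534, z_{0.71} = 0.5534.
So 59.3 = μ − 0.5534σ and 100 = μ + 0.5534σ.
Subtracting: σ = (100 − 59.3)/(0.5534 − (-0.5534)) = 36.77.
Then μ = 59.3 − (-0.5534)·36.77 = 79.65.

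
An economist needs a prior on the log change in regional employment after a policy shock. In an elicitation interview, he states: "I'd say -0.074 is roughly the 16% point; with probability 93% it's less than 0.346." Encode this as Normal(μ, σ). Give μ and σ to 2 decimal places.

μ = 0.10, σ = 0.17

For Normal(μ,σ), the p-quantile is μ + z_p·σ. Here z_{0.16} = -0.9945, z_{0.93} = 1.476.
So -0.074 = μ − 0.9945σ and 0.346 = μ + 1.476σ.
Subtracting: σ = (0.346 − -0.074)/(1.476 − (-0.9945)) = 0.17.
Then μ = -0.074 − (-0.9945)·0.17 = 0.10.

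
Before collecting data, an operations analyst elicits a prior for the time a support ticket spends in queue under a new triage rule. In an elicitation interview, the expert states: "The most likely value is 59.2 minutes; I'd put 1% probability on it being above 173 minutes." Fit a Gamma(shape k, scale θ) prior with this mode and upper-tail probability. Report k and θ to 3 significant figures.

k ≈ 4.94, θ ≈ 15

Gamma(k,θ) with k>1 has mode (k−1)θ, so θ = 59.2/(k−1).
Need P(X < 173) = 0.99 with θ tied to k this way. Start at k = 2, θ = 59.2: P(X<173) ≈ 0.789.
Too low — raise k to concentrate. Iterating converges to k ≈ 4.94.
Then θ = 59.2/(4.94−1) ≈ 15.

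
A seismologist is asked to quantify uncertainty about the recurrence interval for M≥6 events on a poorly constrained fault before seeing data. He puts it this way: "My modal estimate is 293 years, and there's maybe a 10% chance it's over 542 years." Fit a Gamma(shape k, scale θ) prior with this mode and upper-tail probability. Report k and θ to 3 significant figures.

k ≈ 6.04, θ ≈ 58.1

Gamma(k,θ) with k>1 has mode (k−1)θ, so θ = 293/(k−1).
Need P(X < 542) = 0.9 with θ tied to k this way. Start at k = 2, θ = 293: P(X<542) ≈ 0.552.
Too low — raise k to concentrate. Iterating converges to k ≈ 6.04.
Then θ = 293/(6.04−1) ≈ 58.1.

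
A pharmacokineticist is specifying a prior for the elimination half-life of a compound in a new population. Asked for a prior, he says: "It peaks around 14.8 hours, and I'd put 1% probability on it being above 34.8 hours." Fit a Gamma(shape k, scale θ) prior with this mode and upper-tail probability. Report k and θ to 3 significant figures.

Gamma(k,θ) with k>1 has mode (k−1)θ, so θ = 14.8/(k−1).
Need P(X < 34.8) = 0.99 with θ tied to k this way. Start at k = 2, θ = 14.8: P(X<34.8) ≈ 0.681.
Too low — raise k to concentrate. Iterating converges to k ≈ 7.51.
Then θ = 14.8/(7.51−1) ≈ 2.27.

k ≈ 7.51, θ ≈ 2.27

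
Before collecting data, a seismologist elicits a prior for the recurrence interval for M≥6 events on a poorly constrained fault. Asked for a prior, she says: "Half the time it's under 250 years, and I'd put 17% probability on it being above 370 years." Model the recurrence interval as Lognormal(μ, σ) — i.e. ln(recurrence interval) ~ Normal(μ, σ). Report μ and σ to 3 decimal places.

If T ~ Lognormal(μ,σ) then ln T ~ Normal(μ,σ), so the p-quantile of ln T is μ + z_p·σ.
ln(250) = 5.521 and ln(370) = 5.914; z_{0.5} = 0, z_{0.83} = 0.9542.
σ = (5.914 − 5.521)/(0.9542 − (0)) = 0.411.
μ = 5.521 − (0)·0.411 = 5.521.

μ ≈ 5.521, σ ≈ 0.411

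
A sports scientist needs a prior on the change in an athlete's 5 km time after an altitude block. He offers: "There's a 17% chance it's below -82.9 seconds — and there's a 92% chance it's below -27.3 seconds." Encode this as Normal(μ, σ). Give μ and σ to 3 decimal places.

μ = -60.413, σ = 23.567

The p-quantile of Normal(μ,σ) is μ + z_p·σ, with z_{0.17} = -0.9542 and z_{0.92} = 1.405.
Eliminate σ: μ = (z₂·x₁ − z₁·x₂)/(z₂ − z₁) = (1.405·-82.9 − (-0.9542)·-27.3)/2.359 = -60.413.
Then σ = (x₂ − x₁)/(z₂ − z₁) = (-27.3 − -82.9)/2.359 = 23.567.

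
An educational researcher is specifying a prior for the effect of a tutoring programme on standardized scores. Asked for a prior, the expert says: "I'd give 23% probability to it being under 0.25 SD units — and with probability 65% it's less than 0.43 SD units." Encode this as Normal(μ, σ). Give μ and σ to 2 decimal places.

The p-quantile of Normal(μ,σ) is μ + z_p·σ, with z_{0.23} = -0.7388 and z_{0.65} = 0.3853.
Eliminate σ: μ = (z₂·x₁ − z₁·x₂)/(z₂ − z₁) = (0.3853·0.25 − (-0.7388)·0.43)/1.124 = 0.37.
Then σ = (x₂ − x₁)/(z₂ − z₁) = (0.43 − 0.25)/1.124 = 0.16.

μ = 0.37, σ = 0.16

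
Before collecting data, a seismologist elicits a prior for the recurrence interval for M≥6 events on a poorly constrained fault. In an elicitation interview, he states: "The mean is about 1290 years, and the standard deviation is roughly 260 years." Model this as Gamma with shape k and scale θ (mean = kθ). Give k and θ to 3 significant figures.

For Gamma(k, scale θ): mean = kθ, variance = kθ², so CV = 1/√k.
CV = SD/mean = 260/1290 = 0.2016, hence k = 1/CV² = 24.6.
Then θ = mean/k = 1290/24.6 = 52.4.

k ≈ 24.6, θ ≈ 52.4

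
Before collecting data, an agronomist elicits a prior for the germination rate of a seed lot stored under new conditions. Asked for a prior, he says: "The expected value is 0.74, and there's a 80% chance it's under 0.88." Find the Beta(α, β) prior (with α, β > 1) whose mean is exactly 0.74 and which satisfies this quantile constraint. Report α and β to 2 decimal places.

With mean 0.74 fixed, write α = 0.74s, β = 0.26s where s = α+β.
Need P(θ < 0.88) = 0.8 under Beta(0.74s, 0.26s). Normal approximation: (q−m)/√(m(1−m)/s) ≈ z_{0.8} = 0.842, so s ≈ 0.74·0.26·(0.842)²/(0.88−0.74)² = 7.0.
At s = 7.0: P(θ<0.88) ≈ 0.796. Adjusting to match 0.8 gives s ≈ 7.11.
So α = 0.74·7.11 ≈ 5.26, β = 0.26·7.11 ≈ 1.85.

α ≈ 5.26, β ≈ 1.85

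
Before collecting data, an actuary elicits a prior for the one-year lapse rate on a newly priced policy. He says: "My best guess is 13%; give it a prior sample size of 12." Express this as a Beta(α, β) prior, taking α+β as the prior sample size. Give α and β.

Under the effective-sample-size interpretation, Beta(α, β) has prior mean α/(α+β) and prior sample size α+β.
So α+β = 12 and α/(α+β) = 0.13, giving α = 0.13·12 = 1.56 and β = 12 − 1.56 = 10.44.

α = 1.56, β = 10.44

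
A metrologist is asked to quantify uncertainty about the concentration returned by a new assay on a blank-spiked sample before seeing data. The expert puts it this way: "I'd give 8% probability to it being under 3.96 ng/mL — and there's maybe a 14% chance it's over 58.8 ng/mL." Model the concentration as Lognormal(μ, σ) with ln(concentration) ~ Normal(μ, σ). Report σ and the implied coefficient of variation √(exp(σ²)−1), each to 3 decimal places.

If T ~ Lognormal(μ,σ) then ln T ~ Normal(μ,σ), so the p-quantile of ln T is μ + z_p·σ.
ln(3.96) = 1.376 and ln(58.8) = 4.074; z_{0.08} = -1.405, z_{0.86} = 1.08.
σ = (4.074 − 1.376)/(1.08 − (-1.405)) = 1.086.
μ = 1.376 − (-1.405)·1.086 = 2.901.
CV = √(exp(σ²)−1) = √(exp(1.1783)−1) = 1.500.

σ ≈ 1.086, CV ≈ 1.500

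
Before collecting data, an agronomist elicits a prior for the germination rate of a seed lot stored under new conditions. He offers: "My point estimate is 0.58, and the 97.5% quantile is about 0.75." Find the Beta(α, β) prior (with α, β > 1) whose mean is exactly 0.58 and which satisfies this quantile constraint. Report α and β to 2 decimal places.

With mean 0.58 fixed, write α = 0.58s, β = 0.42s where s = α+β.
Need P(θ < 0.75) = 0.975 under Beta(0.58s, 0.42s). Normal approximation: (q−m)/√(m(1−m)/s) ≈ z_{0.975} = 1.96, so s ≈ 0.58·0.42·(1.96)²/(0.75−0.58)² = 32.4.
At s = 32.4: P(θ<0.75) ≈ 0.981. Adjusting to match 0.975 gives s ≈ 28.98.
So α = 0.58·28.98 ≈ 16.81, β = 0.42·28.98 ≈ 12.17.

α ≈ 16.81, β ≈ 12.17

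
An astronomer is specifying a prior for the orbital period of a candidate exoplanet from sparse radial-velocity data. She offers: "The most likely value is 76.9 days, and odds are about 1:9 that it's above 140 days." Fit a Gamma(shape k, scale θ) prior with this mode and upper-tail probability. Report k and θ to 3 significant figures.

k ≈ 6.31, θ ≈ 14.5

Gamma(k,θ) with k>1 has mode (k−1)θ, so θ = 76.9/(k−1).
Need P(X < 140) = 0.9 with θ tied to k this way. Start at k = 2, θ = 76.9: P(X<140) ≈ 0.543.
Too low — raise k to concentrate. Iterating converges to k ≈ 6.31.
Then θ = 76.9/(6.31−1) ≈ 14.5.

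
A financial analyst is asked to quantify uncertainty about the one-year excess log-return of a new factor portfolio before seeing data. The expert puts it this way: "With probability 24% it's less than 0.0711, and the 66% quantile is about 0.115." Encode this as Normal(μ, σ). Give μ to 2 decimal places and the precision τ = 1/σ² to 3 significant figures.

The p-quantile of Normal(μ,σ) is μ + z_p·σ, with z_{0.24} = -0.7063 and z_{0.66} = 0.4125.
Eliminate σ: μ = (z₂·x₁ − z₁·x₂)/(z₂ − z₁) = (0.4125·0.0711 − (-0.7063)·0.115)/1.119 = 0.10.
Then σ = (x₂ − x₁)/(z₂ − z₁) = (0.115 − 0.0711)/1.119 = 0.04.
Precision τ = 1/σ² = 1/0.03924² = 649.

μ = 0.10, τ = 649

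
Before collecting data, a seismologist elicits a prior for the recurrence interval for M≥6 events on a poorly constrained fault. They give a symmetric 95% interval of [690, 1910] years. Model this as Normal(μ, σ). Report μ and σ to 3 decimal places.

μ = 1300.000, σ = 311.230

A symmetric 95% interval runs μ ± z·σ with z = 1.96.
Half-width = 610, so σ = 610/1.96 = 311.230.
μ is the interval midpoint, 1300.000.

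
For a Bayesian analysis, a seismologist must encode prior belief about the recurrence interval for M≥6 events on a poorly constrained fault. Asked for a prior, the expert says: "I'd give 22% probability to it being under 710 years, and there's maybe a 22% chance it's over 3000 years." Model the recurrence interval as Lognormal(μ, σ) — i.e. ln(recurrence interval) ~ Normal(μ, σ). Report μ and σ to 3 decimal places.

If T ~ Lognormal(μ,σ) then ln T ~ Normal(μ,σ), so the p-quantile of ln T is μ + z_p·σ.
ln(710) = 6.565 and ln(3000) = 8.006; z_{0.22} = -0.7722, z_{0.78} = 0.7722.
σ = (8.006 − 6.565)/(0.7722 − (-0.7722)) = 0.933.
μ = 6.565 − (-0.7722)·0.933 = 7.286.

μ ≈ 7.286, σ ≈ 0.933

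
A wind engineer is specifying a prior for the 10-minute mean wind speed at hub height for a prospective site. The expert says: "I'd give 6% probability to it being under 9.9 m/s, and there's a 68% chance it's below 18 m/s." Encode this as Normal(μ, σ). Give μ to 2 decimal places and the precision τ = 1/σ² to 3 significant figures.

μ = 16.13, τ = 0.0623

The p-quantile of Normal(μ,σ) is μ + z_p·σ, with z_{0.06} = -1.555 and z_{0.68} = 0.4677.
Eliminate σ: μ = (z₂·x₁ − z₁·x₂)/(z₂ − z₁) = (0.4677·9.9 − (-1.555)·18)/2.022 = 16.13.
Then σ = (x₂ − x₁)/(z₂ − z₁) = (18 − 9.9)/2.022 = 4.00.
Precision τ = 1/σ² = 1/4.005² = 0.0623.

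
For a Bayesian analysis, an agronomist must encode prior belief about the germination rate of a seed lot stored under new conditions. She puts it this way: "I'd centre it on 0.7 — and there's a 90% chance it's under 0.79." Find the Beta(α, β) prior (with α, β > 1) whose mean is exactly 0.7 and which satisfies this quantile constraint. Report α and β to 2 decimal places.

With mean 0.7 fixed, write α = 0.7s, β = 0.3s where s = α+β.
Need P(θ < 0.79) = 0.9 under Beta(0.7s, 0.3s). Normal approximation: (q−m)/√(m(1−m)/s) ≈ z_{0.9} = 1.28, so s ≈ 0.7·0.3·(1.28)²/(0.79−0.7)² = 42.6.
At s = 42.6: P(θ<0.79) ≈ 0.908. Adjusting to match 0.9 gives s ≈ 39.99.
So α = 0.7·39.99 ≈ 27.99, β = 0.3·39.99 ≈ 12.00.

α ≈ 27.99, β ≈ 12.00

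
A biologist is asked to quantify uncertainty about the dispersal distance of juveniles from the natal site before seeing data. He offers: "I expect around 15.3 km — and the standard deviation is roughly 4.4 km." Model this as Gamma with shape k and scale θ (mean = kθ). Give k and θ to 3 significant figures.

k ≈ 12.1, θ ≈ 1.27

For Gamma(k, scale θ): mean = kθ, variance = kθ², so CV = 1/√k.
CV = SD/mean = 4.4/15.3 = 0.2876, hence k = 1/CV² = 12.1.
Then θ = mean/k = 15.3/12.1 = 1.27.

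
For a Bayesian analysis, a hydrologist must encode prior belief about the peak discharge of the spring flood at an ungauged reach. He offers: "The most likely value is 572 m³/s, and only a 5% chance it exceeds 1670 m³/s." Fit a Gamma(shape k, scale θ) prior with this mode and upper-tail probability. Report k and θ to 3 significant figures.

Gamma(k,θ) with k>1 has mode (k−1)θ, so θ = 572/(k−1).
Need P(X < 1670) = 0.95 with θ tied to k this way. Start at k = 2, θ = 572: P(X<1670) ≈ 0.789.
Too low — raise k to concentrate. Iterating converges to k ≈ 3.32.
Then θ = 572/(3.32−1) ≈ 247.

k ≈ 3.32, θ ≈ 247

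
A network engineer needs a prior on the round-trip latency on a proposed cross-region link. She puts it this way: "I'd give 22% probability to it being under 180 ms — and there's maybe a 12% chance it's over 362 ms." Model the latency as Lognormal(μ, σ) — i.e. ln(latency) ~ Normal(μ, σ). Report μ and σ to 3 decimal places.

μ ≈ 5.470, σ ≈ 0.359

If T ~ Lognormal(μ,σ) then ln T ~ Normal(μ,σ), so the p-quantile of ln T is μ + z_p·σ.
ln(180) = 5.193 and ln(362) = 5.892; z_{0.22} = -0.7722, z_{0.88} = 1.175.
σ = (5.892 − 5.193)/(1.175 − (-0.7722)) = 0.359.
μ = 5.193 − (-0.7722)·0.359 = 5.470.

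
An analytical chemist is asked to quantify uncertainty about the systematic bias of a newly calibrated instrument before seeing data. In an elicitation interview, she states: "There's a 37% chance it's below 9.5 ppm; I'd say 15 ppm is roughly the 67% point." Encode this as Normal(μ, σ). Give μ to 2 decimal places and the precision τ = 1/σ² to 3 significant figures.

The p-quantile of Normal(μ,σ) is μ + z_p·σ, with z_{0.37} = -0.3319 and z_{0.67} = 0.4399.
Eliminate σ: μ = (z₂·x₁ − z₁·x₂)/(z₂ − z₁) = (0.4399·9.5 − (-0.3319)·15)/0.7718 = 11.86.
Then σ = (x₂ − x₁)/(z₂ − z₁) = (15 − 9.5)/0.7718 = 7.13.
Precision τ = 1/σ² = 1/7.127² = 0.0197.

μ = 11.86, τ = 0.0197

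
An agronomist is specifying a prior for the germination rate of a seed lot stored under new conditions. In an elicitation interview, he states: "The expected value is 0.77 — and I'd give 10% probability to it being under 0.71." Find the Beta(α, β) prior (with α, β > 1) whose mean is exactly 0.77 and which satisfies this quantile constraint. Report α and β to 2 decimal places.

α ≈ 64.59, β ≈ 19.29

With mean 0.77 fixed, write α = 0.77s, β = 0.23s where s = α+β.
Need P(θ < 0.71) = 0.1 under Beta(0.77s, 0.23s). Normal approximation: (q−m)/√(m(1−m)/s) ≈ z_{0.1} = -1.28, so s ≈ 0.77·0.23·(-1.28)²/(0.71−0.77)² = 80.8.
At s = 80.8: P(θ<0.71) ≈ 0.104. Adjusting to match 0.1 gives s ≈ 83.88.
So α = 0.77·83.88 ≈ 64.59, β = 0.23·83.88 ≈ 19.29.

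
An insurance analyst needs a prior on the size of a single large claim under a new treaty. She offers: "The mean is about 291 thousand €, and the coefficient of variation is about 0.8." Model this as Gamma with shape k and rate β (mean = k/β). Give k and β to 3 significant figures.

k ≈ 1.56, β ≈ 0.00537

For Gamma(k, rate β): mean = k/β, variance = k/β², so CV = 1/√k.
CV = 0.8, hence k = 1/CV² = 1.56.
Then β = k/mean = 1.56/291 = 0.00537.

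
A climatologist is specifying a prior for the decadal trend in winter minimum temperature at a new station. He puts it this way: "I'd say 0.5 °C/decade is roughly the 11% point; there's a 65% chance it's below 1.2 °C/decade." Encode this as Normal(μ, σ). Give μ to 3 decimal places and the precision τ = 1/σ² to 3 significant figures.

The p-quantile of Normal(μ,σ) is μ + z_p·σ, with z_{0.11} = -1.227 and z_{0.65} = 0.3853.
Eliminate σ: μ = (z₂·x₁ − z₁·x₂)/(z₂ − z₁) = (0.3853·0.5 − (-1.227)·1.2)/1.612 = 1.033.
Then σ = (x₂ − x₁)/(z₂ − z₁) = (1.2 − 0.5)/1.612 = 0.434.
Precision τ = 1/σ² = 1/0.4343² = 5.3.

μ = 1.033, τ = 5.3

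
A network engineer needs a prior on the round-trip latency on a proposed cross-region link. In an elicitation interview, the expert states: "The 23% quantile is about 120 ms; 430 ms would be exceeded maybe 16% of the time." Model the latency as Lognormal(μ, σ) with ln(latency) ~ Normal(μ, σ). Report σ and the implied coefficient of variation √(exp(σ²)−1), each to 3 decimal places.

σ ≈ 0.736, CV ≈ 0.848

If T ~ Lognormal(μ,σ) then ln T ~ Normal(μ,σ), so the p-quantile of ln T is μ + z_p·σ.
ln(120) = 4.787 and ln(430) = 6.064; z_{0.23} = -0.7388, z_{0.84} = 0.9945.
σ = (6.064 − 4.787)/(0.9945 − (-0.7388)) = 0.736.
μ = 4.787 − (-0.7388)·0.736 = 5.332.
CV = √(exp(σ²)−1) = √(exp(0.5422)−1) = 0.848.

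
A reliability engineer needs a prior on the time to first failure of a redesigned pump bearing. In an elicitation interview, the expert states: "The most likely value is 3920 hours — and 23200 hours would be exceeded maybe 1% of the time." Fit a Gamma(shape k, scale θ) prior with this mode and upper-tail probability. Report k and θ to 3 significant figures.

Gamma(k,θ) with k>1 has mode (k−1)θ, so θ = 3920/(k−1).
Need P(X < 23200) = 0.99 with θ tied to k this way. Start at k = 2, θ = 3920: P(X<23200) ≈ 0.981.
Too low — raise k to concentrate. Iterating converges to k ≈ 2.18.
Then θ = 3920/(2.18−1) ≈ 3330.

k ≈ 2.18, θ ≈ 3330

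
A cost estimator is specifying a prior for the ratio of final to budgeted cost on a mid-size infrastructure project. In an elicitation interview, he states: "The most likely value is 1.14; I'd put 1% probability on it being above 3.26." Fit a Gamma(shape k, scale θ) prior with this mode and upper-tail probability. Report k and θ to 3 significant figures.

k ≈ 5.12, θ ≈ 0.276

Gamma(k,θ) with k>1 has mode (k−1)θ, so θ = 1.14/(k−1).
Need P(X < 3.26) = 0.99 with θ tied to k this way. Start at k = 2, θ = 1.14: P(X<3.26) ≈ 0.779.
Too low — raise k to concentrate. Iterating converges to k ≈ 5.12.
Then θ = 1.14/(5.12−1) ≈ 0.276.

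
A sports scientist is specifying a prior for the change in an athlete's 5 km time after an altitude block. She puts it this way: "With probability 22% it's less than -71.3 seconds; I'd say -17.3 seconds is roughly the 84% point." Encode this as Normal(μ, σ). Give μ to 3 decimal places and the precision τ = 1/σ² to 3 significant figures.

μ = -47.697, τ = 0.00107

For Normal(μ,σ), the p-quantile is μ + z_p·σ. Here z_{0.22} = -0.7722, z_{0.84} = 0.9945.
So -71.3 = μ − 0.7722σ and -17.3 = μ + 0.9945σ.
Subtracting: σ = (-17.3 − -71.3)/(0.9945 − (-0.7722)) = 30.566.
Then μ = -71.3 − (-0.7722)·30.566 = -47.697.
Precision τ = 1/σ² = 1/30.57² = 0.00107.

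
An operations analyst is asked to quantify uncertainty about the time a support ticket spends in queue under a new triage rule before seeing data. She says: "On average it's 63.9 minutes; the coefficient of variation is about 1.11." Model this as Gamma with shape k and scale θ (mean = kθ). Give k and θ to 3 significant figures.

k ≈ 0.812, θ ≈ 78.7

For Gamma(k, scale θ): mean = kθ, variance = kθ², so CV = 1/√k.
CV = 1.11, hence k = 1/CV² = 0.812.
Then θ = mean/k = 63.9/0.812 = 78.7.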